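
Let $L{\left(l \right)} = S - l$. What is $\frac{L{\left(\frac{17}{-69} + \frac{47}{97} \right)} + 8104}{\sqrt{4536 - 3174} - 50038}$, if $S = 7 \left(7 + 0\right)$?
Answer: $- \frac{195028233895}{1196995282059} - \frac{7795205 \sqrt{1362}}{2393990564118} \approx -0.16305$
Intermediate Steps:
$S = 49$ ($S = 7 \cdot 7 = 49$)
$L{\left(l \right)} = 49 - l$
$\frac{L{\left(\frac{17}{-69} + \frac{47}{97} \right)} + 8104}{\sqrt{4536 - 3174} - 50038} = \frac{\left(49 - \left(\frac{17}{-69} + \frac{47}{97}\right)\right) + 8104}{\sqrt{4536 - 3174} - 50038} = \frac{\left(49 - \left(17 \left(- \frac{1}{69}\right) + 47 \cdot \frac{1}{97}\right)\right) + 8104}{\sqrt{1362} - 50038} = \frac{\left(49 - \left(- \frac{17}{69} + \frac{47}{97}\right)\right) + 8104}{-50038 + \sqrt{1362}} = \frac{\left(49 - \frac{1594}{6693}\right) + 8104}{-50038 + \sqrt{1362}} = \frac{\frac{326363}{6693} + 8104}{-50038 + \sqrt{1362}} = \frac{54566435}{6693 \left(-50038 + \sqrt{1362}\right)}$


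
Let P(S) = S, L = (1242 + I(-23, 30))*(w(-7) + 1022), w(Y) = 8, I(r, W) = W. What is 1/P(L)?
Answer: 1/1310160 ≈ 7.6327e-7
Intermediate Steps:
L = 1310160 (L = (1242 + 30)*(8 + 1022) = 1272*1030 = 1310160)
1/P(L) = 1/1310160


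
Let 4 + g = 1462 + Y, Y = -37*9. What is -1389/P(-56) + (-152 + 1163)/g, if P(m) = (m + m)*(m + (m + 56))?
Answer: 1592789/2352000 ≈ 0.67721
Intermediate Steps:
Y = -333
P(m) = 2*m*(56 + 2*m) (P(m) = (2*m)*(m + (56 + m)) = (2*m)*(56 + 2*m) = 2*m*(56 + 2*m))
g = 1125 (g = -4 + (1462 - 333) = -4 + 1129 = 1125)
-1389/P(-56) + (-152 + 1163)/g = -1389*(-1/(224*(28 - 56))) + (-152 + 1163)/1125 = -1389/(4*(-56)*(-28)) + 1011*(1/1125) = -1389/6272 + 337/375 = 1592789/2352000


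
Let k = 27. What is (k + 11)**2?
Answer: 1444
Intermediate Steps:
(k + 11)**2 = (27 + 11)**2 = 38**2 = 1444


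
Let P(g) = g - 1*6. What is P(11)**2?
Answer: 25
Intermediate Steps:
P(g) = -6 + g (P(g) = g - 6 = -6 + g)
P(11)**2 = (-6 + 11)**2 = 5**2 = 25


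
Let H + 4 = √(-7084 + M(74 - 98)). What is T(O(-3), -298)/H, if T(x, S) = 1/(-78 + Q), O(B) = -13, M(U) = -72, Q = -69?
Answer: 1/263571 + I*√1789/527142 ≈ 3.794e-6 + 8.0238e-5*I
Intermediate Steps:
T(x, S) = -1/147 (T(x, S) = 1/(-78 - 69) = 1/(-147) = -1/147)
H = -4 + 2*I*√1789 (H = -4 + √(-7084 - 72) = -4 + √(-7156) = -4 + 2*I*√1789 ≈ -4.0 + 84.593*I)
T(O(-3), -298)/H = -1/(147*(-4 + 2*I*√1789))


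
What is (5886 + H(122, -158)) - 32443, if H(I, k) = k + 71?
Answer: -26644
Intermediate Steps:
H(I, k) = 71 + k
(5886 + H(122, -158)) - 32443 = (5886 + (71 - 158)) - 32443 = (5886 - 87) - 32443 = 5799 - 32443 = -26644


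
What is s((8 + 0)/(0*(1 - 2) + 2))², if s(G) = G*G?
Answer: 256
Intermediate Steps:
s(G) = G²
s((8 + 0)/(0*(1 - 2) + 2))² = (((8 + 0)/(0*(1 - 2) + 2))²)² = ((8/(0*(-1) + 2))²)² = ((8/(0 + 2))²)² = ((8/2)²)² = ((8*(½))²)² = (4²)² = 16² = 256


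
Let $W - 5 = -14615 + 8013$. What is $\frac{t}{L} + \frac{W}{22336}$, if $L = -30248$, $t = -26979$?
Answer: $\frac{50382111}{84452416} \approx 0.59657$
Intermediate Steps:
$W = -6597$ ($W = 5 + \left(-14615 + 8013\right) = 5 - 6602 = -6597$)
$\frac{t}{L} + \frac{W}{22336} = - \frac{26979}{-30248} - \frac{6597}{22336} = \left(-26979\right) \left(- \frac{1}{30248}\right) - \frac{6597}{22336} = \frac{26979}{30248} - \frac{6597}{22336} = \frac{50382111}{84452416}$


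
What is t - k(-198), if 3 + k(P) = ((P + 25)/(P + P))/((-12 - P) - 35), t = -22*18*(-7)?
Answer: 165933727/59796 ≈ 2775.0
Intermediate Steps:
t = 2772 (t = -396*(-7) = 2772)
k(P) = -3 + (25 + P)/(2*P*(-47 - P)) (k(P) = -3 + ((P + 25)/(P + P))/((-12 - P) - 35) = -3 + ((25 + P)/((2*P)))/(-47 - P) = -3 + ((25 + P)*(1/(2*P)))/(-47 - P) = -3 + ((25 + P)/(2*P))/(-47 - P) = -3 + (25 + P)/(2*P*(-47 - P)))
t - k(-198) = 2772 - (-25 - 283*(-198) - 6*(-198)²)/(2*(-198)*(47 - 198)) = 2772 - (-1)*(-25 + 56034 - 6*39204)/(2*198*(-151)) = 2772 - (-1)*(-1)*(-25 + 56034 - 235224)/(2*198*151) = 2772 - (-1)*(-1)*(-179215)/(2*198*151) = 2772 - 1*(-179215/59796) = 2772 + 179215/59796 = 165933727/59796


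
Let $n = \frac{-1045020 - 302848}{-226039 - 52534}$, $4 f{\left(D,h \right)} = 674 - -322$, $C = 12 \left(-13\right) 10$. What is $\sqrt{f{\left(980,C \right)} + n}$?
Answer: $\frac{\sqrt{19698605798285}}{278573} \approx 15.932$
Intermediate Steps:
$C = -1560$ ($C = \left(-156\right) 10 = -1560$)
$f{\left(D,h \right)} = 249$ ($f{\left(D,h \right)} = \frac{674 - -322}{4} = \frac{674 + 322}{4} = \frac{1}{4} \cdot 996 = 249$)
$n = \frac{1347868}{278573}$ ($n = - \frac{1347868}{-278573} = \left(-1347868\right) \left(- \frac{1}{278573}\right) = \frac{1347868}{278573} \approx 4.8385$)
$\sqrt{f{\left(980,C \right)} + n} = \sqrt{249 + \frac{1347868}{278573}} = \sqrt{\frac{70712545}{278573}} = \frac{\sqrt{19698605798285}}{278573}$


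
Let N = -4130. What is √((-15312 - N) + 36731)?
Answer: √25549 ≈ 159.84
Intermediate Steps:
√((-15312 - N) + 36731) = √((-15312 - 1*(-4130)) + 36731) = √((-15312 + 4130) + 36731) = √(-11182 + 36731) = √25549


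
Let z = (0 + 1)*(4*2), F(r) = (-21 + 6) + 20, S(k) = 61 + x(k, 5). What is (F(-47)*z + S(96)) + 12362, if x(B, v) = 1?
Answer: 12464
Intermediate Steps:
S(k) = 62 (S(k) = 61 + 1 = 62)
F(r) = 5 (F(r) = -15 + 20 = 5)
z = 8 (z = 1*8 = 8)
(F(-47)*z + S(96)) + 12362 = (5*8 + 62) + 12362 = (40 + 62) + 12362 = 102 + 12362 = 12464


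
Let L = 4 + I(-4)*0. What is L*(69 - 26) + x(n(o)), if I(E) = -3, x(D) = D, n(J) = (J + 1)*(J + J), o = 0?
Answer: 172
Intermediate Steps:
n(J) = 2*J*(1 + J) (n(J) = (1 + J)*(2*J) = 2*J*(1 + J))
L = 4 (L = 4 - 3*0 = 4 + 0 = 4)
L*(69 - 26) + x(n(o)) = 4*(69 - 26) + 2*0*(1 + 0) = 4*43 + 2*0*1 = 172 + 0 = 172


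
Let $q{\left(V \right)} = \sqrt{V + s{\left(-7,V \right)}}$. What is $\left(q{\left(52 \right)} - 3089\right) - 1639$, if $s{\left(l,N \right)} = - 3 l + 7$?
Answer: $-4728 + 4 \sqrt{5} \approx -4719.1$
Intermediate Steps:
$s{\left(l,N \right)} = 7 - 3 l$
$q{\left(V \right)} = \sqrt{28 + V}$ ($q{\left(V \right)} = \sqrt{V + \left(7 - -21\right)} = \sqrt{V + \left(7 + 21\right)} = \sqrt{V + 28} = \sqrt{28 + V}$)
$\left(q{\left(52 \right)} - 3089\right) - 1639 = \left(\sqrt{28 + 52} - 3089\right) - 1639 = \left(\sqrt{80} - 3089\right) - 1639 = \left(4 \sqrt{5} - 3089\right) - 1639 = \left(-3089 + 4 \sqrt{5}\right) - 1639 = -4728 + 4 \sqrt{5}$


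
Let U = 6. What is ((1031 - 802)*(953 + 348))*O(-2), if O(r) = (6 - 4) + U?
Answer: 2383432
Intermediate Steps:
O(r) = 8 (O(r) = (6 - 4) + 6 = 2 + 6 = 8)
((1031 - 802)*(953 + 348))*O(-2) = ((1031 - 802)*(953 + 348))*8 = (229*1301)*8 = 297929*8 = 2383432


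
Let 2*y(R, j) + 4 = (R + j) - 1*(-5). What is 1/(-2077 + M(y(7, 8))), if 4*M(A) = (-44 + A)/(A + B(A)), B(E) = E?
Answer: -16/33241 ≈ -0.00048133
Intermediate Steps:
y(R, j) = ½ + R/2 + j/2 (y(R, j) = -2 + ((R + j) - 1*(-5))/2 = -2 + ((R + j) + 5)/2 = -2 + (5 + R + j)/2 = -2 + (5/2 + R/2 + j/2) = ½ + R/2 + j/2)
M(A) = (-44 + A)/(8*A) (M(A) = ((-44 + A)/(A + A))/4 = ((-44 + A)/((2*A)))/4 = ((-44 + A)*(1/(2*A)))/4 = ((-44 + A)/(2*A))/4 = (-44 + A)/(8*A))
1/(-2077 + M(y(7, 8))) = 1/(-2077 + (-44 + (½ + (½)*7 + (½)*8))/(8*(½ + (½)*7 + (½)*8))) = 1/(-2077 + (-44 + (½ + 7/2 + 4))/(8*(½ + 7/2 + 4))) = 1/(-2077 + (⅛)*(-44 + 8)/8) = 1/(-2077 + (⅛)*(⅛)*(-36)) = 1/(-2077 - 9/16) = 1/(-33241/16) = -16/33241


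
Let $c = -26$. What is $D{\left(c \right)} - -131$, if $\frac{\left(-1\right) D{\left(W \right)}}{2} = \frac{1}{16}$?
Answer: $\frac{1047}{8} \approx 130.88$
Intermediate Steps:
$D{\left(W \right)} = - \frac{1}{8}$ ($D{\left(W \right)} = - \frac{2}{16} = \left(-2\right) \frac{1}{16} = - \frac{1}{8}$)
$D{\left(c \right)} - -131 = - \frac{1}{8} - -131 = - \frac{1}{8} + 131 = \frac{1047}{8}$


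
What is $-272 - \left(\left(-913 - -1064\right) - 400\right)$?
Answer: $-23$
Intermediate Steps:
$-272 - \left(\left(-913 - -1064\right) - 400\right) = -272 - \left(\left(-913 + 1064\right) - 400\right) = -272 - \left(151 - 400\right) = -272 - -249 = -272 + 249 = -23$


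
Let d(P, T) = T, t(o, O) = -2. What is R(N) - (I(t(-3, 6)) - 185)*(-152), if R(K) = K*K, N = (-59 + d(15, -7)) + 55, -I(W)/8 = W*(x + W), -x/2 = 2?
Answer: -42591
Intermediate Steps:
x = -4 (x = -2*2 = -4)
I(W) = -8*W*(-4 + W)
N = -11 (N = (-59 - 7) + 55 = -66 + 55 = -11)
R(K) = K²
R(N) - (I(t(-3, 6)) - 185)*(-152) = (-11)² - (8*(-2)*(4 - 1*(-2)) - 185)*(-152) = 121 - (8*(-2)*(4 + 2) - 185)*(-152) = 121 - (8*(-2)*6 - 185)*(-152) = 121 - (-96 - 185)*(-152) = 121 - (-281)*(-152) = 121 - 1*42712 = 121 - 42712 = -42591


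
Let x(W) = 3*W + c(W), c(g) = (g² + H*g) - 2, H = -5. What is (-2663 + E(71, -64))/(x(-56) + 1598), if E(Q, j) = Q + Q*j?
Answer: -1784/1211 ≈ -1.4732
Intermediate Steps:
c(g) = -2 + g² - 5*g (c(g) = (g² - 5*g) - 2 = -2 + g² - 5*g)
x(W) = -2 + W² - 2*W (x(W) = 3*W + (-2 + W² - 5*W) = -2 + W² - 2*W)
(-2663 + E(71, -64))/(x(-56) + 1598) = (-2663 + 71*(1 - 64))/((-2 + (-56)² - 2*(-56)) + 1598) = (-2663 + 71*(-63))/((-2 + 3136 + 112) + 1598) = (-2663 - 4473)/(3246 + 1598) = -7136/4844 = -7136*1/4844 = -1784/1211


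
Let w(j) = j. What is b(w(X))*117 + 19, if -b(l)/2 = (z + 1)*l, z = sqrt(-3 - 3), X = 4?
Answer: -917 - 936*I*sqrt(6) ≈ -917.0 - 2292.7*I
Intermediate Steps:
z = I*sqrt(6) (z = sqrt(-6) = I*sqrt(6) ≈ 2.4495*I)
b(l) = -2*l*(1 + I*sqrt(6)) (b(l) = -2*(I*sqrt(6) + 1)*l = -2*(1 + I*sqrt(6))*l = -2*l*(1 + I*sqrt(6)))
b(w(X))*117 + 19 = -2*4*(1 + I*sqrt(6))*117 + 19 = (-8 - 8*I*sqrt(6))*117 + 19 = (-936 - 936*I*sqrt(6)) + 19 = -917 - 936*I*sqrt(6)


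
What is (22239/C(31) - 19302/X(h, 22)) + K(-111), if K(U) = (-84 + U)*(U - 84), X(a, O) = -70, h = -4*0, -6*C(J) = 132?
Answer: 28713207/770 ≈ 37290.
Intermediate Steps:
C(J) = -22 (C(J) = -⅙*132 = -22)
h = 0
K(U) = (-84 + U)² (K(U) = (-84 + U)*(-84 + U) = (-84 + U)²)
(22239/C(31) - 19302/X(h, 22)) + K(-111) = (22239/(-22) - 19302/(-70)) + (-84 - 111)² = (22239*(-1/22) - 19302*(-1/70)) + (-195)² = (-22239/22 + 9651/35) + 38025 = -566043/770 + 38025 = 28713207/770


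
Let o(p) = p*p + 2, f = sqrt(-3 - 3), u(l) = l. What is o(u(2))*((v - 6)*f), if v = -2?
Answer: -48*I*sqrt(6) ≈ -117.58*I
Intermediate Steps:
f = I*sqrt(6) (f = sqrt(-6) = I*sqrt(6) ≈ 2.4495*I)
o(p) = 2 + p**2 (o(p) = p**2 + 2 = 2 + p**2)
o(u(2))*((v - 6)*f) = (2 + 2**2)*((-2 - 6)*(I*sqrt(6))) = (2 + 4)*(-8*I*sqrt(6)) = 6*(-8*I*sqrt(6)) = -48*I*sqrt(6)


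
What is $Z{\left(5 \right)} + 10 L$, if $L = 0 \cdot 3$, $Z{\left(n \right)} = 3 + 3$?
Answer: $6$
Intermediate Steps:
$Z{\left(n \right)} = 6$
$L = 0$
$Z{\left(5 \right)} + 10 L = 6 + 10 \cdot 0 = 6 + 0 = 6$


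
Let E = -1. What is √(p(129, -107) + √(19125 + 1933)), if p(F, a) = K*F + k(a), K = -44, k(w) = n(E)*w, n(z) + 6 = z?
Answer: √(-4927 + √21058) ≈ 69.151*I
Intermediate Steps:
n(z) = -6 + z
k(w) = -7*w (k(w) = (-6 - 1)*w = -7*w)
p(F, a) = -44*F - 7*a
√(p(129, -107) + √(19125 + 1933)) = √((-44*129 - 7*(-107)) + √(19125 + 1933)) = √((-5676 + 749) + √21058) = √(-4927 + √21058)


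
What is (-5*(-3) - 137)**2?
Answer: 14884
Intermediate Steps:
(-5*(-3) - 137)**2 = (15 - 137)**2 = (-122)**2 = 14884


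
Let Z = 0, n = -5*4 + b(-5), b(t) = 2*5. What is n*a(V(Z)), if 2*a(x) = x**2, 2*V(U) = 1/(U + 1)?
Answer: -5/4 ≈ -1.2500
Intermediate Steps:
b(t) = 10
n = -10 (n = -5*4 + 10 = -20 + 10 = -10)
V(U) = 1/(2*(1 + U)) (V(U) = 1/(2*(U + 1)) = 1/(2*(1 + U)))
a(x) = x**2/2
n*a(V(Z)) = -5*(1/(2*(1 + 0)))**2 = -5*((1/2)/1)**2 = -5*((1/2)*1)**2 = -5*(1/2)**2 = -5/4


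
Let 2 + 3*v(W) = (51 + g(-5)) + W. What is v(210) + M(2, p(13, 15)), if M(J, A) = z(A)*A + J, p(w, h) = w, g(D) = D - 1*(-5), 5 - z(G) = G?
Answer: -47/3 ≈ -15.667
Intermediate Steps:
z(G) = 5 - G
g(D) = 5 + D (g(D) = D + 5 = 5 + D)
M(J, A) = J + A*(5 - A) (M(J, A) = (5 - A)*A + J = A*(5 - A) + J = J + A*(5 - A))
v(W) = 49/3 + W/3 (v(W) = -⅔ + ((51 + (5 - 5)) + W)/3 = -⅔ + ((51 + 0) + W)/3 = -⅔ + (51 + W)/3 = -⅔ + (17 + W/3) = 49/3 + W/3)
v(210) + M(2, p(13, 15)) = (49/3 + (⅓)*210) + (2 - 1*13*(-5 + 13)) = (49/3 + 70) + (2 - 1*13*8) = 259/3 + (2 - 104) = 259/3 - 102 = -47/3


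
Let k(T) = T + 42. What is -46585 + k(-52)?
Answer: -46595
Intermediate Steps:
k(T) = 42 + T
-46585 + k(-52) = -46585 + (42 - 52) = -46585 - 10 = -46595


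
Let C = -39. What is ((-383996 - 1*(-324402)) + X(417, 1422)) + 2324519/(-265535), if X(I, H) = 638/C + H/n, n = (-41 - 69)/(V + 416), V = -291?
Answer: -6975557850566/113914515 ≈ -61235.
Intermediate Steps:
n = -22/25 (n = (-41 - 69)/(-291 + 416) = -110/125 = -110*1/125 = -22/25 ≈ -0.88000)
X(I, H) = -638/39 - 25*H/22 (X(I, H) = 638/(-39) + H/(-22/25) = 638*(-1/39) + H*(-25/22) = -638/39 - 25*H/22)
((-383996 - 1*(-324402)) + X(417, 1422)) + 2324519/(-265535) = ((-383996 - 1*(-324402)) + (-638/39 - 25/22*1422)) + 2324519/(-265535) = ((-383996 + 324402) + (-638/39 - 17775/11)) + 2324519*(-1/265535) = (-59594 - 700243/429) - 2324519/265535 = -26266069/429 - 2324519/265535 = -6975557850566/113914515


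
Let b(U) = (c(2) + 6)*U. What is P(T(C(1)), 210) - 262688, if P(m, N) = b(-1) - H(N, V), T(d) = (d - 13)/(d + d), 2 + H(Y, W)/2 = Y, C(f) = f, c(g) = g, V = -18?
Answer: -263112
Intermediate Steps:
b(U) = 8*U (b(U) = (2 + 6)*U = 8*U)
H(Y, W) = -4 + 2*Y
T(d) = (-13 + d)/(2*d) (T(d) = (-13 + d)/((2*d)) = (-13 + d)*(1/(2*d)) = (-13 + d)/(2*d))
P(m, N) = -4 - 2*N (P(m, N) = 8*(-1) - (-4 + 2*N) = -8 + (4 - 2*N) = -4 - 2*N)
P(T(C(1)), 210) - 262688 = (-4 - 2*210) - 262688 = (-4 - 420) - 262688 = -424 - 262688 = -263112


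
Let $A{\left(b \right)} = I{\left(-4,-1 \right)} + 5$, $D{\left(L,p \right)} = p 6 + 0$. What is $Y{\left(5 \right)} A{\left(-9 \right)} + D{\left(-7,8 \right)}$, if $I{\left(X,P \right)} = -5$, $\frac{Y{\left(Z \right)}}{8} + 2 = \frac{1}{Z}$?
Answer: $48$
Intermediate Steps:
$Y{\left(Z \right)} = -16 + \frac{8}{Z}$
$D{\left(L,p \right)} = 6 p$ ($D{\left(L,p \right)} = 6 p + 0 = 6 p$)
$A{\left(b \right)} = 0$ ($A{\left(b \right)} = -5 + 5 = 0$)
$Y{\left(5 \right)} A{\left(-9 \right)} + D{\left(-7,8 \right)} = \left(-16 + \frac{8}{5}\right) 0 + 6 \cdot 8 = \left(-16 + 8 \cdot \frac{1}{5}\right) 0 + 48 = \left(-16 + \frac{8}{5}\right) 0 + 48 = \left(- \frac{72}{5}\right) 0 + 48 = 0 + 48 = 48$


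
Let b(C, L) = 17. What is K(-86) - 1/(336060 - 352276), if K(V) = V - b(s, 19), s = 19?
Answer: -1670247/16216 ≈ -103.00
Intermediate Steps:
K(V) = -17 + V (K(V) = V - 1*17 = V - 17 = -17 + V)
K(-86) - 1/(336060 - 352276) = (-17 - 86) - 1/(336060 - 352276) = -103 - 1/(-16216) = -103 - 1*(-1/16216) = -103 + 1/16216 = -1670247/16216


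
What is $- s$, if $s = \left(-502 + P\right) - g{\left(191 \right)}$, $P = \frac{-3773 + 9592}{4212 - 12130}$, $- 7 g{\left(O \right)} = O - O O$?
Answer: $\frac{315208805}{55426} \approx 5687.0$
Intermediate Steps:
$g{\left(O \right)} = - \frac{O}{7} + \frac{O^{2}}{7}$ ($g{\left(O \right)} = - \frac{O - O O}{7} = - \frac{O - O^{2}}{7} = - \frac{O}{7} + \frac{O^{2}}{7}$)
$P = - \frac{5819}{7918}$ ($P = \frac{5819}{-7918} = 5819 \left(- \frac{1}{7918}\right) = - \frac{5819}{7918} \approx -0.73491$)
$s = - \frac{315208805}{55426}$ ($s = \left(-502 - \frac{5819}{7918}\right) - \frac{1}{7} \cdot 191 \left(-1 + 191\right) = - \frac{3980655}{7918} - \frac{1}{7} \cdot 191 \cdot 190 = - \frac{3980655}{7918} - \frac{36290}{7} = - \frac{315208805}{55426} \approx -5687.0$)
$- s = \left(-1\right) \left(- \frac{315208805}{55426}\right) = \frac{315208805}{55426}$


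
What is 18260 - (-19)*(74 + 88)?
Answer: 21338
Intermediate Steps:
18260 - (-19)*(74 + 88) = 18260 - (-19)*162 = 18260 - 1*(-3078) = 18260 + 3078 = 21338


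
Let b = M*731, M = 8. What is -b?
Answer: -5848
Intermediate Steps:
b = 5848 (b = 8*731 = 5848)
-b = -1*5848 = -5848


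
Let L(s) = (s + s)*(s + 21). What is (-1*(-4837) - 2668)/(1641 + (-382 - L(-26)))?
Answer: 241/111 ≈ 2.1712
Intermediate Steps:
L(s) = 2*s*(21 + s) (L(s) = (2*s)*(21 + s) = 2*s*(21 + s))
(-1*(-4837) - 2668)/(1641 + (-382 - L(-26))) = (-1*(-4837) - 2668)/(1641 + (-382 - 2*(-26)*(21 - 26))) = (4837 - 2668)/(1641 + (-382 - 2*(-26)*(-5))) = 2169/(1641 + (-382 - 1*260)) = 2169/(1641 + (-382 - 260)) = 2169/(1641 - 642) = 2169/999 = 2169*(1/999) = 241/111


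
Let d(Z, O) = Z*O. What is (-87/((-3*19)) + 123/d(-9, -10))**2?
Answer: 2719201/324900 ≈ 8.3694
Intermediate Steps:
d(Z, O) = O*Z
(-87/((-3*19)) + 123/d(-9, -10))**2 = (-87/((-3*19)) + 123/((-10*(-9))))**2 = (-87/(-57) + 123/90)**2 = (-87*(-1/57) + 123*(1/90))**2 = (29/19 + 41/30)**2 = (1649/570)**2 = 2719201/324900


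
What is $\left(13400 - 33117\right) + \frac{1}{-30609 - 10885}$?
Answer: $- \frac{818137199}{41494} \approx -19717.0$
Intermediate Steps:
$\left(13400 - 33117\right) + \frac{1}{-30609 - 10885} = -19717 + \frac{1}{-41494} = -19717 - \frac{1}{41494} = - \frac{818137199}{41494}$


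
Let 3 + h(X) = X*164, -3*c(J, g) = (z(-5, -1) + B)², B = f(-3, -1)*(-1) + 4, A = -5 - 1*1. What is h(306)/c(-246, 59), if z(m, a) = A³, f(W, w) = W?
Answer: -150543/43681 ≈ -3.4464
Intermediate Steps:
A = -6 (A = -5 - 1 = -6)
z(m, a) = -216 (z(m, a) = (-6)³ = -216)
B = 7 (B = -3*(-1) + 4 = 3 + 4 = 7)
c(J, g) = -43681/3 (c(J, g) = -(-216 + 7)²/3 = -⅓*(-209)² = -⅓*43681 = -43681/3)
h(X) = -3 + 164*X (h(X) = -3 + X*164 = -3 + 164*X)
h(306)/c(-246, 59) = (-3 + 164*306)/(-43681/3) = (-3 + 50184)*(-3/43681) = 50181*(-3/43681) = -150543/43681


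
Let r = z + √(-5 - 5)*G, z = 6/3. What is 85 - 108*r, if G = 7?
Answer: -131 - 756*I*√10 ≈ -131.0 - 2390.7*I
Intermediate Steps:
z = 2 (z = 6*(⅓) = 2)
r = 2 + 7*I*√10 (r = 2 + √(-5 - 5)*7 = 2 + √(-10)*7 = 2 + (I*√10)*7 = 2 + 7*I*√10 ≈ 2.0 + 22.136*I)
85 - 108*r = 85 - 108*(2 + 7*I*√10) = 85 + (-216 - 756*I*√10) = -131 - 756*I*√10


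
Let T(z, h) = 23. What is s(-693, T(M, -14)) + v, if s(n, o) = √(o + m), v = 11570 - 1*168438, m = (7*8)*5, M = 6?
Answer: -156868 + √303 ≈ -1.5685e+5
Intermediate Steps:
m = 280 (m = 56*5 = 280)
v = -156868 (v = 11570 - 168438 = -156868)
s(n, o) = √(280 + o) (s(n, o) = √(o + 280) = √(280 + o))
s(-693, T(M, -14)) + v = √(280 + 23) - 156868 = √303 - 156868 = -156868 + √303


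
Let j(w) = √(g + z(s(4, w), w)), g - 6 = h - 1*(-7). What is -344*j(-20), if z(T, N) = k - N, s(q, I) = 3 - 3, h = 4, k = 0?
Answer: -344*√37 ≈ -2092.5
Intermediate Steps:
s(q, I) = 0
z(T, N) = -N (z(T, N) = 0 - N = -N)
g = 17 (g = 6 + (4 - 1*(-7)) = 6 + (4 + 7) = 6 + 11 = 17)
j(w) = √(17 - w)
-344*j(-20) = -344*√(17 - 1*(-20)) = -344*√(17 + 20) = -344*√37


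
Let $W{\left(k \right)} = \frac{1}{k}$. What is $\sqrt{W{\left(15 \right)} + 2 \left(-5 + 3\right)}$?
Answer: $\frac{i \sqrt{885}}{15} \approx 1.9833 i$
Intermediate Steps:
$\sqrt{W{\left(15 \right)} + 2 \left(-5 + 3\right)} = \sqrt{\frac{1}{15} + 2 \left(-5 + 3\right)} = \sqrt{\frac{1}{15} + 2 \left(-2\right)} = \sqrt{\frac{1}{15} - 4} = \sqrt{- \frac{59}{15}} = \frac{i \sqrt{885}}{15}$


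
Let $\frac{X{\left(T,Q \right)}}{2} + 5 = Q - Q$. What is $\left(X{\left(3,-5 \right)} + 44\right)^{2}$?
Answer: $1156$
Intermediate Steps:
$X{\left(T,Q \right)} = -10$ ($X{\left(T,Q \right)} = -10 + 2 \left(Q - Q\right) = -10 + 2 \cdot 0 = -10 + 0 = -10$)
$\left(X{\left(3,-5 \right)} + 44\right)^{2} = \left(-10 + 44\right)^{2} = 34^{2} = 1156$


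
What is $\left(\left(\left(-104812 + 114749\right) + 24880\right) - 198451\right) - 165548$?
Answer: $-329182$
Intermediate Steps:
$\left(\left(\left(-104812 + 114749\right) + 24880\right) - 198451\right) - 165548 = \left(\left(9937 + 24880\right) - 198451\right) - 165548 = \left(34817 - 198451\right) - 165548 = -163634 - 165548 = -329182$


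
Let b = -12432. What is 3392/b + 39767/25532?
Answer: 1960475/1526028 ≈ 1.2847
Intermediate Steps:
3392/b + 39767/25532 = 3392/(-12432) + 39767/25532 = 3392*(-1/12432) + 39767*(1/25532) = -212/777 + 3059/1964 = 1960475/1526028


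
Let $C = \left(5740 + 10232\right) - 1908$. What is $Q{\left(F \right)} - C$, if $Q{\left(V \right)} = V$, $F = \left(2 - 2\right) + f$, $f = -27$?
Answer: $-14091$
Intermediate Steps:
$F = -27$ ($F = \left(2 - 2\right) - 27 = 0 - 27 = -27$)
$C = 14064$ ($C = 15972 - 1908 = 14064$)
$Q{\left(F \right)} - C = -27 - 14064 = -14091$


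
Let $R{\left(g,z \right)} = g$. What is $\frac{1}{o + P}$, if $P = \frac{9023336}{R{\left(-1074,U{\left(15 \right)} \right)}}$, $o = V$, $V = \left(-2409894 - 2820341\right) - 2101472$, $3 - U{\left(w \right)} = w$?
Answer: $- \frac{537}{3941638327} \approx -1.3624 \cdot 10^{-7}$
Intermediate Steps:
$U{\left(w \right)} = 3 - w$
$V = -7331707$ ($V = -5230235 - 2101472 = -7331707$)
$o = -7331707$
$P = - \frac{4511668}{537}$ ($P = \frac{9023336}{-1074} = 9023336 \left(- \frac{1}{1074}\right) = - \frac{4511668}{537} \approx -8401.6$)
$\frac{1}{o + P} = \frac{1}{-7331707 - \frac{4511668}{537}} = \frac{1}{- \frac{3941638327}{537}} = - \frac{537}{3941638327}$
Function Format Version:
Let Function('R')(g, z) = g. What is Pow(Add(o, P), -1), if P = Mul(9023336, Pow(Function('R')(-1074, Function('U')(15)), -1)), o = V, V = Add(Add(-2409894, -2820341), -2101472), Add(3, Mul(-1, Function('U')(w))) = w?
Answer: Rational(-537, 3941638327) ≈ -1.3624e-7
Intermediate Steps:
Function('U')(w) = Add(3, Mul(-1, w))
V = -7331707 (V = Add(-5230235, -2101472) = -7331707)
o = -7331707
P = Rational(-4511668, 537) (P = Mul(9023336, Pow(-1074, -1)) = Mul(9023336, Rational(-1, 1074)) = Rational(-4511668, 537) ≈ -8401.6)
Pow(Add(o, P), -1) = Pow(Add(-7331707, Rational(-4511668, 537)), -1) = Pow(Rational(-3941638327, 537), -1) = Rational(-537, 3941638327)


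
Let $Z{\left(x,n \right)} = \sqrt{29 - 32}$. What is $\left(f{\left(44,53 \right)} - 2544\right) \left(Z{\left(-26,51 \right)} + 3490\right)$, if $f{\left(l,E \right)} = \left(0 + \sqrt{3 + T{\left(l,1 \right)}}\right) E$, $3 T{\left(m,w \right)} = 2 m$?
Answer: $- \frac{53 \left(144 - \sqrt{291}\right) \left(3490 + i \sqrt{3}\right)}{3} \approx -7.8268 \cdot 10^{6} - 3884.3 i$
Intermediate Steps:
$Z{\left(x,n \right)} = i \sqrt{3}$ ($Z{\left(x,n \right)} = \sqrt{-3} = i \sqrt{3}$)
$T{\left(m,w \right)} = \frac{2 m}{3}$
$f{\left(l,E \right)} = E \sqrt{3 + \frac{2 l}{3}}$ ($f{\left(l,E \right)} = \left(0 + \sqrt{3 + \frac{2 l}{3}}\right) E = \sqrt{3 + \frac{2 l}{3}} E = E \sqrt{3 + \frac{2 l}{3}}$)
$\left(f{\left(44,53 \right)} - 2544\right) \left(Z{\left(-26,51 \right)} + 3490\right) = \left(\frac{1}{3} \cdot 53 \sqrt{27 + 6 \cdot 44} - 2544\right) \left(i \sqrt{3} + 3490\right) = \left(\frac{1}{3} \cdot 53 \sqrt{27 + 264} - 2544\right) \left(3490 + i \sqrt{3}\right) = \left(\frac{1}{3} \cdot 53 \sqrt{291} - 2544\right) \left(3490 + i \sqrt{3}\right) = \left(\frac{53 \sqrt{291}}{3} - 2544\right) \left(3490 + i \sqrt{3}\right) = \left(-2544 + \frac{53 \sqrt{291}}{3}\right) \left(3490 + i \sqrt{3}\right)$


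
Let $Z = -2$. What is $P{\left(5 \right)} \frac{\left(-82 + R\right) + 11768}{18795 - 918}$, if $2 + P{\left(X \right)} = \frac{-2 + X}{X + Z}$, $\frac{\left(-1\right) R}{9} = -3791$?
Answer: $- \frac{45805}{17877} \approx -2.5622$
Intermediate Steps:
$R = 34119$ ($R = \left(-9\right) \left(-3791\right) = 34119$)
$P{\left(X \right)} = -1$ ($P{\left(X \right)} = -2 + \frac{-2 + X}{X - 2} = -2 + \frac{-2 + X}{-2 + X} = -2 + 1 = -1$)
$P{\left(5 \right)} \frac{\left(-82 + R\right) + 11768}{18795 - 918} = - \frac{\left(-82 + 34119\right) + 11768}{18795 - 918} = - \frac{34037 + 11768}{17877} = - \frac{45805}{17877}$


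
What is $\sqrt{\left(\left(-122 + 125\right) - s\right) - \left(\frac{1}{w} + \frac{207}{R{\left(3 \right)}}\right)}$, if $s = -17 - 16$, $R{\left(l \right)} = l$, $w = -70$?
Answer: $\frac{i \sqrt{161630}}{70} \approx 5.7433 i$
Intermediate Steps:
$s = -33$ ($s = -17 - 16 = -33$)
$\sqrt{\left(\left(-122 + 125\right) - s\right) - \left(\frac{1}{w} + \frac{207}{R{\left(3 \right)}}\right)} = \sqrt{\left(\left(-122 + 125\right) - -33\right) - \left(- \frac{1}{70} + 69\right)} = \sqrt{\left(3 + 33\right) - \frac{4829}{70}} = \sqrt{36 + \left(\frac{1}{70} - 69\right)} = \sqrt{36 - \frac{4829}{70}} = \sqrt{- \frac{2309}{70}} = \frac{i \sqrt{161630}}{70}$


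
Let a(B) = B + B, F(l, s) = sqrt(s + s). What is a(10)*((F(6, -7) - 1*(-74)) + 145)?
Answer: 4380 + 20*I*sqrt(14) ≈ 4380.0 + 74.833*I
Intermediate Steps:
F(l, s) = sqrt(2)*sqrt(s) (F(l, s) = sqrt(2*s) = sqrt(2)*sqrt(s))
a(B) = 2*B
a(10)*((F(6, -7) - 1*(-74)) + 145) = (2*10)*((sqrt(2)*sqrt(-7) - 1*(-74)) + 145) = 20*((sqrt(2)*(I*sqrt(7)) + 74) + 145) = 20*((I*sqrt(14) + 74) + 145) = 20*((74 + I*sqrt(14)) + 145) = 20*(219 + I*sqrt(14)) = 4380 + 20*I*sqrt(14)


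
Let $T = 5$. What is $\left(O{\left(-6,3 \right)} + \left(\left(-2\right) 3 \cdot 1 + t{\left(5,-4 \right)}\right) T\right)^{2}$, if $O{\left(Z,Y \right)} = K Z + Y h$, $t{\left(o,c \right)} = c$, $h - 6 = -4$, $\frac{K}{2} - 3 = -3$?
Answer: $1936$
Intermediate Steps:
$K = 0$ ($K = 6 + 2 \left(-3\right) = 6 - 6 = 0$)
$h = 2$ ($h = 6 - 4 = 2$)
$O{\left(Z,Y \right)} = 2 Y$ ($O{\left(Z,Y \right)} = 0 Z + Y 2 = 0 + 2 Y = 2 Y$)
$\left(O{\left(-6,3 \right)} + \left(\left(-2\right) 3 \cdot 1 + t{\left(5,-4 \right)}\right) T\right)^{2} = \left(2 \cdot 3 + \left(\left(-2\right) 3 \cdot 1 - 4\right) 5\right)^{2} = \left(6 + \left(\left(-6\right) 1 - 4\right) 5\right)^{2} = \left(6 + \left(-6 - 4\right) 5\right)^{2} = \left(6 - 50\right)^{2} = \left(-44\right)^{2} = 1936$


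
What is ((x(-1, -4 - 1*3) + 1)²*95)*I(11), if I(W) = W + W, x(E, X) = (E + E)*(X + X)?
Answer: 1757690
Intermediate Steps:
x(E, X) = 4*E*X (x(E, X) = (2*E)*(2*X) = 4*E*X)
I(W) = 2*W
((x(-1, -4 - 1*3) + 1)²*95)*I(11) = ((4*(-1)*(-4 - 1*3) + 1)²*95)*(2*11) = ((4*(-1)*(-4 - 3) + 1)²*95)*22 = ((4*(-1)*(-7) + 1)²*95)*22 = ((28 + 1)²*95)*22 = (29²*95)*22 = (841*95)*22 = 79895*22 = 1757690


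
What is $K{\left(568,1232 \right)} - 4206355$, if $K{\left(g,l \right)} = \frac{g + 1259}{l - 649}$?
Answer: $- \frac{2452303138}{583} \approx -4.2064 \cdot 10^{6}$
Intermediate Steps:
$K{\left(g,l \right)} = \frac{1259 + g}{-649 + l}$
$K{\left(568,1232 \right)} - 4206355 = \frac{1259 + 568}{-649 + 1232} - 4206355 = \frac{1}{583} \cdot 1827 - 4206355 = \frac{1827}{583} - 4206355 = - \frac{2452303138}{583}$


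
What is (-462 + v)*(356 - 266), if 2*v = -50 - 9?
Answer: -44235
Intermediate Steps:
v = -59/2 (v = (-50 - 9)/2 = (1/2)*(-59) = -59/2 ≈ -29.500)
(-462 + v)*(356 - 266) = (-462 - 59/2)*(356 - 266) = -983/2*90 = -44235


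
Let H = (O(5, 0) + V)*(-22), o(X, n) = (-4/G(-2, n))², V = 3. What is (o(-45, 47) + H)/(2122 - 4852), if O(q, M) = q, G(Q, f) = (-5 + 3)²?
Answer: 5/78 ≈ 0.064103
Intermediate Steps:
G(Q, f) = 4 (G(Q, f) = (-2)² = 4)
o(X, n) = 1 (o(X, n) = (-4/4)² = (-4*¼)² = (-1)² = 1)
H = -176 (H = (5 + 3)*(-22) = 8*(-22) = -176)
(o(-45, 47) + H)/(2122 - 4852) = (1 - 176)/(2122 - 4852) = -175/(-2730) = -175*(-1/2730) = 5/78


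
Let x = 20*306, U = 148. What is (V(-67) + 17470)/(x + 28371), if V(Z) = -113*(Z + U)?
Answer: 8317/34491 ≈ 0.24114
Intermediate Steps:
x = 6120
V(Z) = -16724 - 113*Z (V(Z) = -113*(Z + 148) = -113*(148 + Z) = -16724 - 113*Z)
(V(-67) + 17470)/(x + 28371) = ((-16724 - 113*(-67)) + 17470)/(6120 + 28371) = ((-16724 + 7571) + 17470)/34491 = (-9153 + 17470)*(1/34491) = 8317*(1/34491) = 8317/34491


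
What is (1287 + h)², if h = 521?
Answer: 3268864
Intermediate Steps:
(1287 + h)² = (1287 + 521)² = 1808² = 3268864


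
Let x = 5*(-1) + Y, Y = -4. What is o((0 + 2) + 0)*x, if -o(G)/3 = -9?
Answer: -243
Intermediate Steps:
o(G) = 27 (o(G) = -3*(-9) = 27)
x = -9 (x = 5*(-1) - 4 = -5 - 4 = -9)
o((0 + 2) + 0)*x = 27*(-9) = -243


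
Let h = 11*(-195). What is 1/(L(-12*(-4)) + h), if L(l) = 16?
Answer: -1/2129 ≈ -0.00046970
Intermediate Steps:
h = -2145
1/(L(-12*(-4)) + h) = 1/(16 - 2145) = 1/(-2129) = -1/2129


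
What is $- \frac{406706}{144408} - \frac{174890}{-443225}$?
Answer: $- \frac{15500675173}{6400523580} \approx -2.4218$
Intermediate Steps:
$- \frac{406706}{144408} - \frac{174890}{-443225} = \left(-406706\right) \frac{1}{144408} - - \frac{34978}{88645} = - \frac{203353}{72204} + \frac{34978}{88645} = - \frac{15500675173}{6400523580}$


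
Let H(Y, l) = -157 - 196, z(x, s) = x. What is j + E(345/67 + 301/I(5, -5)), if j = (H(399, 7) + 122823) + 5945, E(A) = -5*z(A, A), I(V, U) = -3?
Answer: 25907075/201 ≈ 1.2889e+5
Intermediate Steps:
H(Y, l) = -353
E(A) = -5*A
j = 128415 (j = (-353 + 122823) + 5945 = 122470 + 5945 = 128415)
j + E(345/67 + 301/I(5, -5)) = 128415 - 5*(345/67 + 301/(-3)) = 128415 - 5*(345*(1/67) + 301*(-⅓)) = 128415 - 5*(345/67 - 301/3) = 128415 - 5*(-19132/201) = 128415 + 95660/201 = 25907075/201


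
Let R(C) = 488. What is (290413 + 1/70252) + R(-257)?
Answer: 20436377053/70252 ≈ 2.9090e+5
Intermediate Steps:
(290413 + 1/70252) + R(-257) = (290413 + 1/70252) + 488 = 20402094077/70252 + 488 = 20436377053/70252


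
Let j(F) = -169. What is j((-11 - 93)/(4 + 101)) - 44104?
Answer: -44273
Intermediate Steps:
j((-11 - 93)/(4 + 101)) - 44104 = -169 - 44104 = -44273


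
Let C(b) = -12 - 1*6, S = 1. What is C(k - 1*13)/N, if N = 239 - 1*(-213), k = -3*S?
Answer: -9/226 ≈ -0.039823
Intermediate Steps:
k = -3 (k = -3*1 = -3)
C(b) = -18 (C(b) = -12 - 6 = -18)
N = 452 (N = 239 + 213 = 452)
C(k - 1*13)/N = -18/452 = -18*1/452 = -9/226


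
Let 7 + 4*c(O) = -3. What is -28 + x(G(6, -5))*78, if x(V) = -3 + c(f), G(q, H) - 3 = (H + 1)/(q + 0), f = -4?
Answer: -457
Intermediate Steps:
c(O) = -5/2 (c(O) = -7/4 + (1/4)*(-3) = -7/4 - 3/4 = -5/2)
G(q, H) = 3 + (1 + H)/q (G(q, H) = 3 + (H + 1)/(q + 0) = 3 + (1 + H)/q)
x(V) = -11/2 (x(V) = -3 - 5/2 = -11/2)
-28 + x(G(6, -5))*78 = -28 - 11/2*78 = -28 - 429 = -457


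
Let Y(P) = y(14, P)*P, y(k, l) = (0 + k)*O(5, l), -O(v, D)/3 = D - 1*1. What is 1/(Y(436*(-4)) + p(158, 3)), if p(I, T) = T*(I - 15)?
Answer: -1/127817331 ≈ -7.8237e-9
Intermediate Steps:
O(v, D) = 3 - 3*D (O(v, D) = -3*(D - 1*1) = -3*(D - 1) = -3*(-1 + D) = 3 - 3*D)
y(k, l) = k*(3 - 3*l) (y(k, l) = (0 + k)*(3 - 3*l) = k*(3 - 3*l))
p(I, T) = T*(-15 + I)
Y(P) = P*(42 - 42*P) (Y(P) = (3*14*(1 - P))*P = (42 - 42*P)*P = P*(42 - 42*P))
1/(Y(436*(-4)) + p(158, 3)) = 1/(42*(436*(-4))*(1 - 436*(-4)) + 3*(-15 + 158)) = 1/(42*(-1744)*(1 - 1*(-1744)) + 3*143) = 1/(42*(-1744)*(1 + 1744) + 429) = 1/(42*(-1744)*1745 + 429) = 1/(-127817760 + 429) = 1/(-127817331) = -1/127817331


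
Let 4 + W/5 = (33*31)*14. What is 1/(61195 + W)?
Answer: 1/132785 ≈ 7.5310e-6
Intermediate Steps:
W = 71590 (W = -20 + 5*((33*31)*14) = -20 + 5*(1023*14) = -20 + 5*14322 = -20 + 71610 = 71590)
1/(61195 + W) = 1/(61195 + 71590) = 1/132785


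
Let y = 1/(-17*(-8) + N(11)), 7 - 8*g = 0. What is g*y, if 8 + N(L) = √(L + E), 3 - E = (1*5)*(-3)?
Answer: 112/16355 - 7*√29/130840 ≈ 0.0065600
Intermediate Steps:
g = 7/8 (g = 7/8 - ⅛*0 = 7/8 + 0 = 7/8 ≈ 0.87500)
E = 18 (E = 3 - 1*5*(-3) = 3 - 5*(-3) = 3 - 1*(-15) = 3 + 15 = 18)
N(L) = -8 + √(18 + L) (N(L) = -8 + √(L + 18) = -8 + √(18 + L))
y = 1/(128 + √29) (y = 1/(-17*(-8) + (-8 + √(18 + 11))) = 1/(136 + (-8 + √29)) = 1/(128 + √29) ≈ 0.0074971)
g*y = 7*(128/16355 - √29/16355)/8 = 112/16355 - 7*√29/130840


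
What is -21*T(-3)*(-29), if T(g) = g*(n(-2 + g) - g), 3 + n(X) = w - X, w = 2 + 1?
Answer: -14616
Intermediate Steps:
w = 3
n(X) = -X (n(X) = -3 + (3 - X) = -X)
T(g) = g*(2 - 2*g) (T(g) = g*(-(-2 + g) - g) = g*((2 - g) - g) = g*(2 - 2*g))
-21*T(-3)*(-29) = -42*(-3)*(1 - 1*(-3))*(-29) = -42*(-3)*(1 + 3)*(-29) = -42*(-3)*4*(-29) = -21*(-24)*(-29) = 504*(-29) = -14616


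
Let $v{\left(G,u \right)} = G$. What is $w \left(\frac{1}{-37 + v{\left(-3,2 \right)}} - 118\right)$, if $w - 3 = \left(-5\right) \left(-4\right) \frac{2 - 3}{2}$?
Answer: $\frac{33047}{40} \approx 826.17$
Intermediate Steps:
$w = -7$ ($w = 3 + \left(-5\right) \left(-4\right) \frac{2 - 3}{2} = 3 + 20 \left(2 - 3\right) \frac{1}{2} = 3 + 20 \left(\left(-1\right) \frac{1}{2}\right) = 3 + 20 \left(- \frac{1}{2}\right) = 3 - 10 = -7$)
$w \left(\frac{1}{-37 + v{\left(-3,2 \right)}} - 118\right) = - 7 \left(\frac{1}{-37 - 3} - 118\right) = - 7 \left(\frac{1}{-40} - 118\right) = - 7 \left(- \frac{1}{40} - 118\right) = \left(-7\right) \left(- \frac{4721}{40}\right) = \frac{33047}{40}$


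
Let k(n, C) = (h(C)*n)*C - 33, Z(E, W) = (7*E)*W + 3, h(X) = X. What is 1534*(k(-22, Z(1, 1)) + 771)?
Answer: -2242708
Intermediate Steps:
Z(E, W) = 3 + 7*E*W (Z(E, W) = 7*E*W + 3 = 3 + 7*E*W)
k(n, C) = -33 + n*C² (k(n, C) = (C*n)*C - 33 = n*C² - 33 = -33 + n*C²)
1534*(k(-22, Z(1, 1)) + 771) = 1534*((-33 - 22*(3 + 7*1*1)²) + 771) = 1534*((-33 - 22*(3 + 7)²) + 771) = 1534*((-33 - 22*10²) + 771) = 1534*((-33 - 22*100) + 771) = 1534*((-33 - 2200) + 771) = 1534*(-2233 + 771) = 1534*(-1462) = -2242708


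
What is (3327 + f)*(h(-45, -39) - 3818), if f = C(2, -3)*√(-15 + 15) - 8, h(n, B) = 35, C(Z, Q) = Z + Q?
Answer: -12555777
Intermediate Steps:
C(Z, Q) = Q + Z
f = -8 (f = (-3 + 2)*√(-15 + 15) - 8 = -√0 - 8 = -1*0 - 8 = 0 - 8 = -8)
(3327 + f)*(h(-45, -39) - 3818) = (3327 - 8)*(35 - 3818) = 3319*(-3783) = -12555777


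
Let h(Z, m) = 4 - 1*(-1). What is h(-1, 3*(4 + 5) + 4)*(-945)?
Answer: -4725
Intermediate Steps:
h(Z, m) = 5 (h(Z, m) = 4 + 1 = 5)
h(-1, 3*(4 + 5) + 4)*(-945) = 5*(-945) = -4725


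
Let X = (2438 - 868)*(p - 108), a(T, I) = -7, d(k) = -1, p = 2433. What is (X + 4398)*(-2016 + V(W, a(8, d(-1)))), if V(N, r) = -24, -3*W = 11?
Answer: -7455481920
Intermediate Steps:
W = -11/3 (W = -⅓*11 = -11/3 ≈ -3.6667)
X = 3650250 (X = (2438 - 868)*(2433 - 108) = 1570*2325 = 3650250)
(X + 4398)*(-2016 + V(W, a(8, d(-1)))) = (3650250 + 4398)*(-2016 - 24) = 3654648*(-2040) = -7455481920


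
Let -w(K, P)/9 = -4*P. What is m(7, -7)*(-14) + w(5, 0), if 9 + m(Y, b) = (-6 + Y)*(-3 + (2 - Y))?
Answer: 238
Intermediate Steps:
w(K, P) = 36*P (w(K, P) = -(-36)*P = 36*P)
m(Y, b) = -9 + (-1 - Y)*(-6 + Y) (m(Y, b) = -9 + (-6 + Y)*(-3 + (2 - Y)) = -9 + (-6 + Y)*(-1 - Y) = -9 + (-1 - Y)*(-6 + Y))
m(7, -7)*(-14) + w(5, 0) = (-3 - 1*7**2 + 5*7)*(-14) + 36*0 = (-3 - 1*49 + 35)*(-14) + 0 = (-3 - 49 + 35)*(-14) + 0 = -17*(-14) + 0 = 238 + 0 = 238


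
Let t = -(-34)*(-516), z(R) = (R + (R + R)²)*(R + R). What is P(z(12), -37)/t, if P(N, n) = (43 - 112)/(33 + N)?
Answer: 1/3596520 ≈ 2.7805e-7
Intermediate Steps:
z(R) = 2*R*(R + 4*R²) (z(R) = (R + (2*R)²)*(2*R) = (R + 4*R²)*(2*R) = 2*R*(R + 4*R²))
P(N, n) = -69/(33 + N)
t = -17544 (t = -1*17544 = -17544)
P(z(12), -37)/t = -69/(33 + 12²*(2 + 8*12))/(-17544) = -69/(33 + 144*(2 + 96))*(-1/17544) = -69/(33 + 144*98)*(-1/17544) = -69/(33 + 14112)*(-1/17544) = -69/14145*(-1/17544) = -69*1/14145*(-1/17544) = -1/205*(-1/17544) = 1/3596520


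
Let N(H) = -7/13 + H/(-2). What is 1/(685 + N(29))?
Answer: 26/17419 ≈ 0.0014926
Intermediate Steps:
N(H) = -7/13 - H/2 (N(H) = -7*1/13 + H*(-1/2) = -7/13 - H/2)
1/(685 + N(29)) = 1/(685 + (-7/13 - 1/2*29)) = 1/(685 + (-7/13 - 29/2)) = 1/(685 - 391/26) = 1/(17419/26) = 26/17419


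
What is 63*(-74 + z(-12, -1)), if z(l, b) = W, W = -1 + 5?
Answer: -4410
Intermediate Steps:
W = 4
z(l, b) = 4
63*(-74 + z(-12, -1)) = 63*(-74 + 4) = 63*(-70) = -4410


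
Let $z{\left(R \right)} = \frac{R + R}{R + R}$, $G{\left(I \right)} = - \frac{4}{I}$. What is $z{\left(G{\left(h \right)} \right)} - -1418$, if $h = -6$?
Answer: $1419$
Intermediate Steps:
$z{\left(R \right)} = 1$ ($z{\left(R \right)} = \frac{2 R}{2 R} = 2 R \frac{1}{2 R} = 1$)
$z{\left(G{\left(h \right)} \right)} - -1418 = 1 - -1418 = 1 + 1418 = 1419$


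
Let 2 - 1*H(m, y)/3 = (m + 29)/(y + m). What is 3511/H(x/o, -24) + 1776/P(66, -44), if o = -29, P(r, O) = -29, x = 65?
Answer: 65240515/199926 ≈ 326.32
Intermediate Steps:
H(m, y) = 6 - 3*(29 + m)/(m + y) (H(m, y) = 6 - 3*(m + 29)/(y + m) = 6 - 3*(29 + m)/(m + y))
3511/H(x/o, -24) + 1776/P(66, -44) = 3511/((3*(-29 + 65/(-29) + 2*(-24))/(65/(-29) - 24))) + 1776/(-29) = 3511/((3*(-29 + 65*(-1/29) - 48)/(65*(-1/29) - 24))) + 1776*(-1/29) = 3511/((3*(-29 - 65/29 - 48)/(-65/29 - 24))) - 1776/29 = 3511/((3*(-2298/29)/(-761/29))) - 1776/29 = 3511/((3*(-29/761)*(-2298/29))) - 1776/29 = 3511/(6894/761) - 1776/29 = 3511*(761/6894) - 1776/29 = 2671871/6894 - 1776/29 = 65240515/199926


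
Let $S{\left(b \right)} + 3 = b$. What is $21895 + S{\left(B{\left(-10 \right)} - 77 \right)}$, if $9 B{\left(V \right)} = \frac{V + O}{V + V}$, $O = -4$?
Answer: $\frac{1963357}{90} \approx 21815.0$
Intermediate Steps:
$B{\left(V \right)} = \frac{-4 + V}{18 V}$ ($B{\left(V \right)} = \frac{\left(V - 4\right) \frac{1}{V + V}}{9} = \frac{\left(-4 + V\right) \frac{1}{2 V}}{9} = \frac{\frac{1}{2} \frac{1}{V} \left(-4 + V\right)}{9} = \frac{-4 + V}{18 V}$)
$S{\left(b \right)} = -3 + b$
$21895 + S{\left(B{\left(-10 \right)} - 77 \right)} = 21895 - \left(80 - \frac{-4 - 10}{18 \left(-10\right)}\right) = 21895 - \left(80 - \frac{7}{90}\right) = 21895 + \left(-3 + \left(\frac{7}{90} - 77\right)\right) = 21895 - \frac{7193}{90} = \frac{1963357}{90}$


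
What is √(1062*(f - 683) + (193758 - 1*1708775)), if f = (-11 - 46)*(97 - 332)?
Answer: √11985127 ≈ 3462.0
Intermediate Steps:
f = 13395 (f = -57*(-235) = 13395)
√(1062*(f - 683) + (193758 - 1*1708775)) = √(1062*(13395 - 683) + (193758 - 1*1708775)) = √(1062*12712 + (193758 - 1708775)) = √(13500144 - 1515017) = √11985127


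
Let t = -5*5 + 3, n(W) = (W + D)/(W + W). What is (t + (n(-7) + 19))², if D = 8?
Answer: 1849/196 ≈ 9.4337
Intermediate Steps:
n(W) = (8 + W)/(2*W) (n(W) = (W + 8)/(W + W) = (8 + W)/((2*W)) = (8 + W)*(1/(2*W)) = (8 + W)/(2*W))
t = -22 (t = -25 + 3 = -22)
(t + (n(-7) + 19))² = (-22 + ((½)*(8 - 7)/(-7) + 19))² = (-22 + ((½)*(-⅐)*1 + 19))² = (-22 + (-1/14 + 19))² = (-22 + 265/14)² = (-43/14)² = 1849/196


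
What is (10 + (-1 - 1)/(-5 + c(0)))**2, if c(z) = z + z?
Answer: 2704/25 ≈ 108.16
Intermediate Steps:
c(z) = 2*z
(10 + (-1 - 1)/(-5 + c(0)))**2 = (10 + (-1 - 1)/(-5 + 2*0))**2 = (10 - 2/(-5 + 0))**2 = (10 - 2/(-5))**2 = (10 - 2*(-1/5))**2 = (10 + 2/5)**2 = (52/5)**2 = 2704/25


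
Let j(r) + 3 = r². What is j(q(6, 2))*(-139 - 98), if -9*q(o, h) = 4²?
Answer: -1027/27 ≈ -38.037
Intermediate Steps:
q(o, h) = -16/9 (q(o, h) = -⅑*4² = -⅑*16 = -16/9)
j(r) = -3 + r²
j(q(6, 2))*(-139 - 98) = (-3 + (-16/9)²)*(-139 - 98) = (-3 + 256/81)*(-237) = (13/81)*(-237) = -1027/27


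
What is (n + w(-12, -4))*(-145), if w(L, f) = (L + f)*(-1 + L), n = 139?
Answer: -50315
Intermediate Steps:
w(L, f) = (-1 + L)*(L + f)
(n + w(-12, -4))*(-145) = (139 + ((-12)**2 - 1*(-12) - 1*(-4) - 12*(-4)))*(-145) = (139 + (144 + 12 + 4 + 48))*(-145) = (139 + 208)*(-145) = 347*(-145) = -50315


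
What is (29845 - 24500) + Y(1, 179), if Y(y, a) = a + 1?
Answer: 5525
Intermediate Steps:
Y(y, a) = 1 + a
(29845 - 24500) + Y(1, 179) = (29845 - 24500) + (1 + 179) = 5345 + 180 = 5525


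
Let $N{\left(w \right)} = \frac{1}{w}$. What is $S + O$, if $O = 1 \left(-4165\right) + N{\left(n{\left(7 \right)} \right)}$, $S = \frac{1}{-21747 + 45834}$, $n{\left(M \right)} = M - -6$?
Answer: $- \frac{1304166515}{313131} \approx -4164.9$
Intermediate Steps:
$n{\left(M \right)} = 6 + M$ ($n{\left(M \right)} = M + 6 = 6 + M$)
$S = \frac{1}{24087} \approx 4.1516 \cdot 10^{-5}$
$O = - \frac{54144}{13}$ ($O = 1 \left(-4165\right) + \frac{1}{6 + 7} = -4165 + \frac{1}{13} = - \frac{54144}{13} \approx -4164.9$)
$S + O = \frac{1}{24087} - \frac{54144}{13} = - \frac{1304166515}{313131}$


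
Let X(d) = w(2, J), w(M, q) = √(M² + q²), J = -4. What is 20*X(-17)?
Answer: 40*√5 ≈ 89.443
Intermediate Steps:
X(d) = 2*√5 (X(d) = √(2² + (-4)²) = √(4 + 16) = √20 = 2*√5)
20*X(-17) = 20*(2*√5) = 40*√5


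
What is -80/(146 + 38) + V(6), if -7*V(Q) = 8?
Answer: -254/161 ≈ -1.5776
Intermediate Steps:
V(Q) = -8/7 (V(Q) = -1/7*8 = -8/7)
-80/(146 + 38) + V(6) = -80/(146 + 38) - 8/7 = -80/184 - 8/7 = -80*1/184 - 8/7 = -10/23 - 8/7 = -254/161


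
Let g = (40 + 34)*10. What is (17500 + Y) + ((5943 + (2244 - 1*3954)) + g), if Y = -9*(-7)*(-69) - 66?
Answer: 18060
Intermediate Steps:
Y = -4413 (Y = 63*(-69) - 66 = -4347 - 66 = -4413)
g = 740 (g = 74*10 = 740)
(17500 + Y) + ((5943 + (2244 - 1*3954)) + g) = (17500 - 4413) + ((5943 + (2244 - 1*3954)) + 740) = 13087 + ((5943 + (2244 - 3954)) + 740) = 13087 + ((5943 - 1710) + 740) = 13087 + (4233 + 740) = 13087 + 4973 = 18060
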